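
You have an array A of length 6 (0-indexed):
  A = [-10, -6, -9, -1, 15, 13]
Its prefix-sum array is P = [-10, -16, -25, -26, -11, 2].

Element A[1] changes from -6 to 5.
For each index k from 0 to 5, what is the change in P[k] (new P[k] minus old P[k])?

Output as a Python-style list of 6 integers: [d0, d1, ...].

Answer: [0, 11, 11, 11, 11, 11]

Derivation:
Element change: A[1] -6 -> 5, delta = 11
For k < 1: P[k] unchanged, delta_P[k] = 0
For k >= 1: P[k] shifts by exactly 11
Delta array: [0, 11, 11, 11, 11, 11]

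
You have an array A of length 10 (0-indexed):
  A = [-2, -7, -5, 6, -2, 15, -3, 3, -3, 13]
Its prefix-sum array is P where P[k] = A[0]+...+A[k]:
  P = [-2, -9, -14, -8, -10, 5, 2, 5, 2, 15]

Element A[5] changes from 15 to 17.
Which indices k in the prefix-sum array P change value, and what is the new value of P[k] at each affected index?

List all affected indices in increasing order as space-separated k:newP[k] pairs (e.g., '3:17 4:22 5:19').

P[k] = A[0] + ... + A[k]
P[k] includes A[5] iff k >= 5
Affected indices: 5, 6, ..., 9; delta = 2
  P[5]: 5 + 2 = 7
  P[6]: 2 + 2 = 4
  P[7]: 5 + 2 = 7
  P[8]: 2 + 2 = 4
  P[9]: 15 + 2 = 17

Answer: 5:7 6:4 7:7 8:4 9:17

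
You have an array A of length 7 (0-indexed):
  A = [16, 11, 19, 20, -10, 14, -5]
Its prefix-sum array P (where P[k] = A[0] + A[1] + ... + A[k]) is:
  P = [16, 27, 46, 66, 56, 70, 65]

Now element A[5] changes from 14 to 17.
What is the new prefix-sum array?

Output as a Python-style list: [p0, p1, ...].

Answer: [16, 27, 46, 66, 56, 73, 68]

Derivation:
Change: A[5] 14 -> 17, delta = 3
P[k] for k < 5: unchanged (A[5] not included)
P[k] for k >= 5: shift by delta = 3
  P[0] = 16 + 0 = 16
  P[1] = 27 + 0 = 27
  P[2] = 46 + 0 = 46
  P[3] = 66 + 0 = 66
  P[4] = 56 + 0 = 56
  P[5] = 70 + 3 = 73
  P[6] = 65 + 3 = 68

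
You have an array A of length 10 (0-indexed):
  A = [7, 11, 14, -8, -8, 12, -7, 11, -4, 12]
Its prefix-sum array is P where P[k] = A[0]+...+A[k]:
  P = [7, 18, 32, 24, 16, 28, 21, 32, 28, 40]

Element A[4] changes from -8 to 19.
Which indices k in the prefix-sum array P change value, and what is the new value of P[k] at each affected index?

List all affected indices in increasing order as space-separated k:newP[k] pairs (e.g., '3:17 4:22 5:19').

Answer: 4:43 5:55 6:48 7:59 8:55 9:67

Derivation:
P[k] = A[0] + ... + A[k]
P[k] includes A[4] iff k >= 4
Affected indices: 4, 5, ..., 9; delta = 27
  P[4]: 16 + 27 = 43
  P[5]: 28 + 27 = 55
  P[6]: 21 + 27 = 48
  P[7]: 32 + 27 = 59
  P[8]: 28 + 27 = 55
  P[9]: 40 + 27 = 67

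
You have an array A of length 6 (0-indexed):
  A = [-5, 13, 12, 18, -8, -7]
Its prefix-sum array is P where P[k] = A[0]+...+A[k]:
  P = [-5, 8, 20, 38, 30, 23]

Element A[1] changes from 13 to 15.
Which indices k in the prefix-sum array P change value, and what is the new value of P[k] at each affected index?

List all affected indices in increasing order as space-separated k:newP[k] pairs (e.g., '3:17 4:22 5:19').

Answer: 1:10 2:22 3:40 4:32 5:25

Derivation:
P[k] = A[0] + ... + A[k]
P[k] includes A[1] iff k >= 1
Affected indices: 1, 2, ..., 5; delta = 2
  P[1]: 8 + 2 = 10
  P[2]: 20 + 2 = 22
  P[3]: 38 + 2 = 40
  P[4]: 30 + 2 = 32
  P[5]: 23 + 2 = 25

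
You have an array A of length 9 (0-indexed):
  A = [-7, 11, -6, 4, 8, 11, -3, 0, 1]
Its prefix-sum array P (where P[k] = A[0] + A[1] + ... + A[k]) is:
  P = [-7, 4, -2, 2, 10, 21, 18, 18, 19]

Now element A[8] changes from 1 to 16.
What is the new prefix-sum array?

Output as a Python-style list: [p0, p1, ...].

Answer: [-7, 4, -2, 2, 10, 21, 18, 18, 34]

Derivation:
Change: A[8] 1 -> 16, delta = 15
P[k] for k < 8: unchanged (A[8] not included)
P[k] for k >= 8: shift by delta = 15
  P[0] = -7 + 0 = -7
  P[1] = 4 + 0 = 4
  P[2] = -2 + 0 = -2
  P[3] = 2 + 0 = 2
  P[4] = 10 + 0 = 10
  P[5] = 21 + 0 = 21
  P[6] = 18 + 0 = 18
  P[7] = 18 + 0 = 18
  P[8] = 19 + 15 = 34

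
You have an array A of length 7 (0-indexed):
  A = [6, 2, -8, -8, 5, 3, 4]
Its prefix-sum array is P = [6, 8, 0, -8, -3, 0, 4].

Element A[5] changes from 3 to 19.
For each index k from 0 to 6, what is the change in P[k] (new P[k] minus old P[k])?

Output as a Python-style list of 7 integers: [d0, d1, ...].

Element change: A[5] 3 -> 19, delta = 16
For k < 5: P[k] unchanged, delta_P[k] = 0
For k >= 5: P[k] shifts by exactly 16
Delta array: [0, 0, 0, 0, 0, 16, 16]

Answer: [0, 0, 0, 0, 0, 16, 16]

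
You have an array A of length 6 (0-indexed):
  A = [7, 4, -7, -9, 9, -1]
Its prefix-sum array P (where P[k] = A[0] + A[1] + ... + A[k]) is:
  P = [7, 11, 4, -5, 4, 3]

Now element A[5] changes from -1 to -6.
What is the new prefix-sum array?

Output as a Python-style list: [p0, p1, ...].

Answer: [7, 11, 4, -5, 4, -2]

Derivation:
Change: A[5] -1 -> -6, delta = -5
P[k] for k < 5: unchanged (A[5] not included)
P[k] for k >= 5: shift by delta = -5
  P[0] = 7 + 0 = 7
  P[1] = 11 + 0 = 11
  P[2] = 4 + 0 = 4
  P[3] = -5 + 0 = -5
  P[4] = 4 + 0 = 4
  P[5] = 3 + -5 = -2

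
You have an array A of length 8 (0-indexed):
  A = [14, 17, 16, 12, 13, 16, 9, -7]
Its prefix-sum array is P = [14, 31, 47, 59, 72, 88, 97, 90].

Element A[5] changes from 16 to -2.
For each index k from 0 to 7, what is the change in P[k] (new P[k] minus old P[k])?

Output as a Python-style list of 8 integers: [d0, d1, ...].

Answer: [0, 0, 0, 0, 0, -18, -18, -18]

Derivation:
Element change: A[5] 16 -> -2, delta = -18
For k < 5: P[k] unchanged, delta_P[k] = 0
For k >= 5: P[k] shifts by exactly -18
Delta array: [0, 0, 0, 0, 0, -18, -18, -18]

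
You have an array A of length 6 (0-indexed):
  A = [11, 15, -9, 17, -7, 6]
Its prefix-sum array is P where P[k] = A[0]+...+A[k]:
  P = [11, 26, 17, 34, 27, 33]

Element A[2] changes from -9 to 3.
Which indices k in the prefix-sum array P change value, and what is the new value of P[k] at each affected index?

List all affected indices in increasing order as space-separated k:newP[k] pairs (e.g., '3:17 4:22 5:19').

Answer: 2:29 3:46 4:39 5:45

Derivation:
P[k] = A[0] + ... + A[k]
P[k] includes A[2] iff k >= 2
Affected indices: 2, 3, ..., 5; delta = 12
  P[2]: 17 + 12 = 29
  P[3]: 34 + 12 = 46
  P[4]: 27 + 12 = 39
  P[5]: 33 + 12 = 45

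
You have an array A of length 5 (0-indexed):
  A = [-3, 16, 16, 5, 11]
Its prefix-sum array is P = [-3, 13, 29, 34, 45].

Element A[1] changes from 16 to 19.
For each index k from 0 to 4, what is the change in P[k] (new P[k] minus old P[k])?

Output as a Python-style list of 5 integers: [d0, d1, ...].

Answer: [0, 3, 3, 3, 3]

Derivation:
Element change: A[1] 16 -> 19, delta = 3
For k < 1: P[k] unchanged, delta_P[k] = 0
For k >= 1: P[k] shifts by exactly 3
Delta array: [0, 3, 3, 3, 3]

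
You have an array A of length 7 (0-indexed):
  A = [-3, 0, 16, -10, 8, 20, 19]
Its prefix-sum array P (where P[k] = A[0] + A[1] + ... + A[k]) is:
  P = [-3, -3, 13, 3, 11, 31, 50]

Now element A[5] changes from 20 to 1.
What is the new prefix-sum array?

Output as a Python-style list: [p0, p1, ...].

Answer: [-3, -3, 13, 3, 11, 12, 31]

Derivation:
Change: A[5] 20 -> 1, delta = -19
P[k] for k < 5: unchanged (A[5] not included)
P[k] for k >= 5: shift by delta = -19
  P[0] = -3 + 0 = -3
  P[1] = -3 + 0 = -3
  P[2] = 13 + 0 = 13
  P[3] = 3 + 0 = 3
  P[4] = 11 + 0 = 11
  P[5] = 31 + -19 = 12
  P[6] = 50 + -19 = 31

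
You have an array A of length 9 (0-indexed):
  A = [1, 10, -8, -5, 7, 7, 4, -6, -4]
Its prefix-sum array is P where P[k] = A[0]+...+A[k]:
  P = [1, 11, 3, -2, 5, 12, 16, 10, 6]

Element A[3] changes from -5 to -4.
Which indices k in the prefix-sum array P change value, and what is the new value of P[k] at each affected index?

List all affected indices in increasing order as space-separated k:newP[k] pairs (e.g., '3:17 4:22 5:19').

Answer: 3:-1 4:6 5:13 6:17 7:11 8:7

Derivation:
P[k] = A[0] + ... + A[k]
P[k] includes A[3] iff k >= 3
Affected indices: 3, 4, ..., 8; delta = 1
  P[3]: -2 + 1 = -1
  P[4]: 5 + 1 = 6
  P[5]: 12 + 1 = 13
  P[6]: 16 + 1 = 17
  P[7]: 10 + 1 = 11
  P[8]: 6 + 1 = 7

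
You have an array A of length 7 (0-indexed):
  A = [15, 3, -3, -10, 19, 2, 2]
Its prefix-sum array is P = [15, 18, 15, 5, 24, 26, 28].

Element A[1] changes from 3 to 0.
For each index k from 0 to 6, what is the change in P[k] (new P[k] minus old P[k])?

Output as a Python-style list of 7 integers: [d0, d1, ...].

Element change: A[1] 3 -> 0, delta = -3
For k < 1: P[k] unchanged, delta_P[k] = 0
For k >= 1: P[k] shifts by exactly -3
Delta array: [0, -3, -3, -3, -3, -3, -3]

Answer: [0, -3, -3, -3, -3, -3, -3]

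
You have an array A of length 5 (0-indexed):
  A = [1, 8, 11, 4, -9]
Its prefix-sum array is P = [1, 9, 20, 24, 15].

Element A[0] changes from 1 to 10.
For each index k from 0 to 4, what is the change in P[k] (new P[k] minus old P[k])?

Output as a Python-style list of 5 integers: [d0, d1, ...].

Answer: [9, 9, 9, 9, 9]

Derivation:
Element change: A[0] 1 -> 10, delta = 9
For k < 0: P[k] unchanged, delta_P[k] = 0
For k >= 0: P[k] shifts by exactly 9
Delta array: [9, 9, 9, 9, 9]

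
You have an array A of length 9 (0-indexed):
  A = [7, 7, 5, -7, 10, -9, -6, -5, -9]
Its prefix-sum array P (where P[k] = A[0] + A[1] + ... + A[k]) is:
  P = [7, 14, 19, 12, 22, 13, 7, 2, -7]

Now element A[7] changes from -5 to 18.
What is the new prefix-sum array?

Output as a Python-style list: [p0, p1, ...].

Change: A[7] -5 -> 18, delta = 23
P[k] for k < 7: unchanged (A[7] not included)
P[k] for k >= 7: shift by delta = 23
  P[0] = 7 + 0 = 7
  P[1] = 14 + 0 = 14
  P[2] = 19 + 0 = 19
  P[3] = 12 + 0 = 12
  P[4] = 22 + 0 = 22
  P[5] = 13 + 0 = 13
  P[6] = 7 + 0 = 7
  P[7] = 2 + 23 = 25
  P[8] = -7 + 23 = 16

Answer: [7, 14, 19, 12, 22, 13, 7, 25, 16]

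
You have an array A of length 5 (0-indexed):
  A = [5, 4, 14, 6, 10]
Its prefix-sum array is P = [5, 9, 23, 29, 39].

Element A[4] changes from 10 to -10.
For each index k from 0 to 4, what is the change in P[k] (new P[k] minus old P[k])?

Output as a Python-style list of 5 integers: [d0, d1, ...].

Answer: [0, 0, 0, 0, -20]

Derivation:
Element change: A[4] 10 -> -10, delta = -20
For k < 4: P[k] unchanged, delta_P[k] = 0
For k >= 4: P[k] shifts by exactly -20
Delta array: [0, 0, 0, 0, -20]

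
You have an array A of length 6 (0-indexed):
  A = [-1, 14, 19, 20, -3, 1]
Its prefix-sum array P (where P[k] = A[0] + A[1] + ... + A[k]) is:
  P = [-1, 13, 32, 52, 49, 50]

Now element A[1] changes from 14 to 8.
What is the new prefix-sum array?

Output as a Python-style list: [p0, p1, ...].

Change: A[1] 14 -> 8, delta = -6
P[k] for k < 1: unchanged (A[1] not included)
P[k] for k >= 1: shift by delta = -6
  P[0] = -1 + 0 = -1
  P[1] = 13 + -6 = 7
  P[2] = 32 + -6 = 26
  P[3] = 52 + -6 = 46
  P[4] = 49 + -6 = 43
  P[5] = 50 + -6 = 44

Answer: [-1, 7, 26, 46, 43, 44]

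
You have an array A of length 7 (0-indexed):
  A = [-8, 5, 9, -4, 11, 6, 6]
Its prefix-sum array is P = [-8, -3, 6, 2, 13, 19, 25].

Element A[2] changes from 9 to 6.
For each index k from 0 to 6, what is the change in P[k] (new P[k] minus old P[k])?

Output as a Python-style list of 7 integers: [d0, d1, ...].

Element change: A[2] 9 -> 6, delta = -3
For k < 2: P[k] unchanged, delta_P[k] = 0
For k >= 2: P[k] shifts by exactly -3
Delta array: [0, 0, -3, -3, -3, -3, -3]

Answer: [0, 0, -3, -3, -3, -3, -3]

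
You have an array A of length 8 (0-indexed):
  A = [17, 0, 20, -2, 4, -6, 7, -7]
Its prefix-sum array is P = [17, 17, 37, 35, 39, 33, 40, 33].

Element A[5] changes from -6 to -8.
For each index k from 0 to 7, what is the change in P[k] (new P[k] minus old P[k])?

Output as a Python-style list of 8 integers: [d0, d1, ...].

Element change: A[5] -6 -> -8, delta = -2
For k < 5: P[k] unchanged, delta_P[k] = 0
For k >= 5: P[k] shifts by exactly -2
Delta array: [0, 0, 0, 0, 0, -2, -2, -2]

Answer: [0, 0, 0, 0, 0, -2, -2, -2]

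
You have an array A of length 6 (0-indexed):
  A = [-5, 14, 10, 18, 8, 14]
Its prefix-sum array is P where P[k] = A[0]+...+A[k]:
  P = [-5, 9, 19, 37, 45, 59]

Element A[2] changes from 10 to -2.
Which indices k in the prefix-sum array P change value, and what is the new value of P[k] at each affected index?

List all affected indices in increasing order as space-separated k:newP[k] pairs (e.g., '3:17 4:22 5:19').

P[k] = A[0] + ... + A[k]
P[k] includes A[2] iff k >= 2
Affected indices: 2, 3, ..., 5; delta = -12
  P[2]: 19 + -12 = 7
  P[3]: 37 + -12 = 25
  P[4]: 45 + -12 = 33
  P[5]: 59 + -12 = 47

Answer: 2:7 3:25 4:33 5:47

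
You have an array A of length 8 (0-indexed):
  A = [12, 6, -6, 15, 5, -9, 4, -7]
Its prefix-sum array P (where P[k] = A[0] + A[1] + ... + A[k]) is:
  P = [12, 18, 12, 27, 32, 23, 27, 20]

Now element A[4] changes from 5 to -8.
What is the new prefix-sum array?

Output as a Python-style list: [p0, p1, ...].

Answer: [12, 18, 12, 27, 19, 10, 14, 7]

Derivation:
Change: A[4] 5 -> -8, delta = -13
P[k] for k < 4: unchanged (A[4] not included)
P[k] for k >= 4: shift by delta = -13
  P[0] = 12 + 0 = 12
  P[1] = 18 + 0 = 18
  P[2] = 12 + 0 = 12
  P[3] = 27 + 0 = 27
  P[4] = 32 + -13 = 19
  P[5] = 23 + -13 = 10
  P[6] = 27 + -13 = 14
  P[7] = 20 + -13 = 7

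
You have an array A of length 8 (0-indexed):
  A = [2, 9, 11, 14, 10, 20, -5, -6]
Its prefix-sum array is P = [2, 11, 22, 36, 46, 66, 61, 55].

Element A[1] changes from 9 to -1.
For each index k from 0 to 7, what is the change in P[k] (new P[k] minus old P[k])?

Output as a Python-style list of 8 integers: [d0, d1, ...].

Answer: [0, -10, -10, -10, -10, -10, -10, -10]

Derivation:
Element change: A[1] 9 -> -1, delta = -10
For k < 1: P[k] unchanged, delta_P[k] = 0
For k >= 1: P[k] shifts by exactly -10
Delta array: [0, -10, -10, -10, -10, -10, -10, -10]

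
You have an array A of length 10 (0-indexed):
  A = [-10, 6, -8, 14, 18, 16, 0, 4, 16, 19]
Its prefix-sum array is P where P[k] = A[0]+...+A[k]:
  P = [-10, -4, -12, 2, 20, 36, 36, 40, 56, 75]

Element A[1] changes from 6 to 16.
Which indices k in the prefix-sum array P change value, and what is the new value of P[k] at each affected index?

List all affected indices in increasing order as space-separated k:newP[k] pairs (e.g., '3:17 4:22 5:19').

Answer: 1:6 2:-2 3:12 4:30 5:46 6:46 7:50 8:66 9:85

Derivation:
P[k] = A[0] + ... + A[k]
P[k] includes A[1] iff k >= 1
Affected indices: 1, 2, ..., 9; delta = 10
  P[1]: -4 + 10 = 6
  P[2]: -12 + 10 = -2
  P[3]: 2 + 10 = 12
  P[4]: 20 + 10 = 30
  P[5]: 36 + 10 = 46
  P[6]: 36 + 10 = 46
  P[7]: 40 + 10 = 50
  P[8]: 56 + 10 = 66
  P[9]: 75 + 10 = 85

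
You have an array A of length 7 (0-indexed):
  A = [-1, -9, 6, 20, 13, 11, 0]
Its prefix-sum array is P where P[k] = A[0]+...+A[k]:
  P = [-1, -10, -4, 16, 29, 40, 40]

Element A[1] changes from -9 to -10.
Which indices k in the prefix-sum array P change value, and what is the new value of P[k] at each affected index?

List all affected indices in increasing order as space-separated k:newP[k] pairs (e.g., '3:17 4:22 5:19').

Answer: 1:-11 2:-5 3:15 4:28 5:39 6:39

Derivation:
P[k] = A[0] + ... + A[k]
P[k] includes A[1] iff k >= 1
Affected indices: 1, 2, ..., 6; delta = -1
  P[1]: -10 + -1 = -11
  P[2]: -4 + -1 = -5
  P[3]: 16 + -1 = 15
  P[4]: 29 + -1 = 28
  P[5]: 40 + -1 = 39
  P[6]: 40 + -1 = 39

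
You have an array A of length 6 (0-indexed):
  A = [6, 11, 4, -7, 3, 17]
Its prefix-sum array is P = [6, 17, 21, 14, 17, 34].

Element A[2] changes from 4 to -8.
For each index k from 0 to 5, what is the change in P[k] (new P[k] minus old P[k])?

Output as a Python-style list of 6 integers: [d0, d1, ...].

Answer: [0, 0, -12, -12, -12, -12]

Derivation:
Element change: A[2] 4 -> -8, delta = -12
For k < 2: P[k] unchanged, delta_P[k] = 0
For k >= 2: P[k] shifts by exactly -12
Delta array: [0, 0, -12, -12, -12, -12]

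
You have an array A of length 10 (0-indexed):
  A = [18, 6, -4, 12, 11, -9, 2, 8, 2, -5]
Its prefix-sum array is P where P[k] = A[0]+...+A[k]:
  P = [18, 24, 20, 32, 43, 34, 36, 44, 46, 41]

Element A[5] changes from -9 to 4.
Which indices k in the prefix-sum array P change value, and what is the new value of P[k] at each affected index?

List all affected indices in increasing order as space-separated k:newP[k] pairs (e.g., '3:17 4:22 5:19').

P[k] = A[0] + ... + A[k]
P[k] includes A[5] iff k >= 5
Affected indices: 5, 6, ..., 9; delta = 13
  P[5]: 34 + 13 = 47
  P[6]: 36 + 13 = 49
  P[7]: 44 + 13 = 57
  P[8]: 46 + 13 = 59
  P[9]: 41 + 13 = 54

Answer: 5:47 6:49 7:57 8:59 9:54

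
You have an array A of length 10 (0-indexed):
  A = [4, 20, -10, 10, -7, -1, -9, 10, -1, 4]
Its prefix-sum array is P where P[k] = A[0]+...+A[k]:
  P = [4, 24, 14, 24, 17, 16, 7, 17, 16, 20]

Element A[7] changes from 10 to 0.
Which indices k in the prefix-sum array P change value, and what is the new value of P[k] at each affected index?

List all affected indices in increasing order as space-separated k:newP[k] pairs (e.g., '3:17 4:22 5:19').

P[k] = A[0] + ... + A[k]
P[k] includes A[7] iff k >= 7
Affected indices: 7, 8, ..., 9; delta = -10
  P[7]: 17 + -10 = 7
  P[8]: 16 + -10 = 6
  P[9]: 20 + -10 = 10

Answer: 7:7 8:6 9:10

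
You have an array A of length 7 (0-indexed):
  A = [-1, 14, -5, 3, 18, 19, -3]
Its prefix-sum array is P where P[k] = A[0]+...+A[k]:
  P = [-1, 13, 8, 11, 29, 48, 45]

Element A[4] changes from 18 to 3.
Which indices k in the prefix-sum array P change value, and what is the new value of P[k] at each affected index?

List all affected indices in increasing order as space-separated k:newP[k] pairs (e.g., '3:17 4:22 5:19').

Answer: 4:14 5:33 6:30

Derivation:
P[k] = A[0] + ... + A[k]
P[k] includes A[4] iff k >= 4
Affected indices: 4, 5, ..., 6; delta = -15
  P[4]: 29 + -15 = 14
  P[5]: 48 + -15 = 33
  P[6]: 45 + -15 = 30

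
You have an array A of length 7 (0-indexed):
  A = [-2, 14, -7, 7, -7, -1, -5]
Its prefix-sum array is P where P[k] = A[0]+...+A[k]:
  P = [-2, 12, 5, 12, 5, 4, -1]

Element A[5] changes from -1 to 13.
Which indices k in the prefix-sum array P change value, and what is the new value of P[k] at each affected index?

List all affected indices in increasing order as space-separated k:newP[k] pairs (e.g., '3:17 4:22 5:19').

Answer: 5:18 6:13

Derivation:
P[k] = A[0] + ... + A[k]
P[k] includes A[5] iff k >= 5
Affected indices: 5, 6, ..., 6; delta = 14
  P[5]: 4 + 14 = 18
  P[6]: -1 + 14 = 13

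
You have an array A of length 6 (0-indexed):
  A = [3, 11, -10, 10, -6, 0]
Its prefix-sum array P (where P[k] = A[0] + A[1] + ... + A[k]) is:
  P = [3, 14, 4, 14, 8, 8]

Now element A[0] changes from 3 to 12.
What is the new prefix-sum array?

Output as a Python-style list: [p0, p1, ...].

Change: A[0] 3 -> 12, delta = 9
P[k] for k < 0: unchanged (A[0] not included)
P[k] for k >= 0: shift by delta = 9
  P[0] = 3 + 9 = 12
  P[1] = 14 + 9 = 23
  P[2] = 4 + 9 = 13
  P[3] = 14 + 9 = 23
  P[4] = 8 + 9 = 17
  P[5] = 8 + 9 = 17

Answer: [12, 23, 13, 23, 17, 17]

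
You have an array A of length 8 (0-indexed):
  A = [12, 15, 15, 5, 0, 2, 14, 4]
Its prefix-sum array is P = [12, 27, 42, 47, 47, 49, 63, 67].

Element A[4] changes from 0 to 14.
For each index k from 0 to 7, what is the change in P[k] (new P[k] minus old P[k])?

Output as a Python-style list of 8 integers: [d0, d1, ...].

Element change: A[4] 0 -> 14, delta = 14
For k < 4: P[k] unchanged, delta_P[k] = 0
For k >= 4: P[k] shifts by exactly 14
Delta array: [0, 0, 0, 0, 14, 14, 14, 14]

Answer: [0, 0, 0, 0, 14, 14, 14, 14]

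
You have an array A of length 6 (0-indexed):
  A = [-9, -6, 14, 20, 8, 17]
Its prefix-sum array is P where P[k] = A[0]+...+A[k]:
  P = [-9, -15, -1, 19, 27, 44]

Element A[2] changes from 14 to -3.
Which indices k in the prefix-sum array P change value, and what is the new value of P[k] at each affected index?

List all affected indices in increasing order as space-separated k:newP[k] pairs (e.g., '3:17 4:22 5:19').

Answer: 2:-18 3:2 4:10 5:27

Derivation:
P[k] = A[0] + ... + A[k]
P[k] includes A[2] iff k >= 2
Affected indices: 2, 3, ..., 5; delta = -17
  P[2]: -1 + -17 = -18
  P[3]: 19 + -17 = 2
  P[4]: 27 + -17 = 10
  P[5]: 44 + -17 = 27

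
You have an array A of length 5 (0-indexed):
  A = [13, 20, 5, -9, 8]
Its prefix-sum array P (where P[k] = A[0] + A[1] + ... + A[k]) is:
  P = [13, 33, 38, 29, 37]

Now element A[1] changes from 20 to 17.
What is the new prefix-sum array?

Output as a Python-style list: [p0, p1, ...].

Change: A[1] 20 -> 17, delta = -3
P[k] for k < 1: unchanged (A[1] not included)
P[k] for k >= 1: shift by delta = -3
  P[0] = 13 + 0 = 13
  P[1] = 33 + -3 = 30
  P[2] = 38 + -3 = 35
  P[3] = 29 + -3 = 26
  P[4] = 37 + -3 = 34

Answer: [13, 30, 35, 26, 34]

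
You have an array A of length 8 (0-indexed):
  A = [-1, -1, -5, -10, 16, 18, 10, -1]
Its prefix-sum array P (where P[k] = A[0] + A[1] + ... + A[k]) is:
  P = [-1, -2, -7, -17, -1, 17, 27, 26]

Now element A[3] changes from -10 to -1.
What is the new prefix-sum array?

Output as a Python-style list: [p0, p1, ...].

Answer: [-1, -2, -7, -8, 8, 26, 36, 35]

Derivation:
Change: A[3] -10 -> -1, delta = 9
P[k] for k < 3: unchanged (A[3] not included)
P[k] for k >= 3: shift by delta = 9
  P[0] = -1 + 0 = -1
  P[1] = -2 + 0 = -2
  P[2] = -7 + 0 = -7
  P[3] = -17 + 9 = -8
  P[4] = -1 + 9 = 8
  P[5] = 17 + 9 = 26
  P[6] = 27 + 9 = 36
  P[7] = 26 + 9 = 35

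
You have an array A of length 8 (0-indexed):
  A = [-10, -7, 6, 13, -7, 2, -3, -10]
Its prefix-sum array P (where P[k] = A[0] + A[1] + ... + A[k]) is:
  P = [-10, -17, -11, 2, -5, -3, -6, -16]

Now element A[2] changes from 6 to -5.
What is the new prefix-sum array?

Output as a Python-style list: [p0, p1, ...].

Answer: [-10, -17, -22, -9, -16, -14, -17, -27]

Derivation:
Change: A[2] 6 -> -5, delta = -11
P[k] for k < 2: unchanged (A[2] not included)
P[k] for k >= 2: shift by delta = -11
  P[0] = -10 + 0 = -10
  P[1] = -17 + 0 = -17
  P[2] = -11 + -11 = -22
  P[3] = 2 + -11 = -9
  P[4] = -5 + -11 = -16
  P[5] = -3 + -11 = -14
  P[6] = -6 + -11 = -17
  P[7] = -16 + -11 = -27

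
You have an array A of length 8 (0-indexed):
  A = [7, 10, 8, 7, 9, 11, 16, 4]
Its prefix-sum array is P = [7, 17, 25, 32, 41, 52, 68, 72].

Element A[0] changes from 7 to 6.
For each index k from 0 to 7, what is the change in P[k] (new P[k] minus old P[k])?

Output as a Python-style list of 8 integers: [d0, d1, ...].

Answer: [-1, -1, -1, -1, -1, -1, -1, -1]

Derivation:
Element change: A[0] 7 -> 6, delta = -1
For k < 0: P[k] unchanged, delta_P[k] = 0
For k >= 0: P[k] shifts by exactly -1
Delta array: [-1, -1, -1, -1, -1, -1, -1, -1]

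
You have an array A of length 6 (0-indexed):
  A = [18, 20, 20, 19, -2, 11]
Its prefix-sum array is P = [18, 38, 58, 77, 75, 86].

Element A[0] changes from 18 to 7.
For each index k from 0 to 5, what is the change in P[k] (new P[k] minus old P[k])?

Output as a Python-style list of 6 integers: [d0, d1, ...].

Answer: [-11, -11, -11, -11, -11, -11]

Derivation:
Element change: A[0] 18 -> 7, delta = -11
For k < 0: P[k] unchanged, delta_P[k] = 0
For k >= 0: P[k] shifts by exactly -11
Delta array: [-11, -11, -11, -11, -11, -11]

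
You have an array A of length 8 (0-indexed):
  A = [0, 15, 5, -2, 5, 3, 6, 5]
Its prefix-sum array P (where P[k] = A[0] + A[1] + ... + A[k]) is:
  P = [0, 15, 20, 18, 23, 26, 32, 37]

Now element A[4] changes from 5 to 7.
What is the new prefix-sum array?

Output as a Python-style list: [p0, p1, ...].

Change: A[4] 5 -> 7, delta = 2
P[k] for k < 4: unchanged (A[4] not included)
P[k] for k >= 4: shift by delta = 2
  P[0] = 0 + 0 = 0
  P[1] = 15 + 0 = 15
  P[2] = 20 + 0 = 20
  P[3] = 18 + 0 = 18
  P[4] = 23 + 2 = 25
  P[5] = 26 + 2 = 28
  P[6] = 32 + 2 = 34
  P[7] = 37 + 2 = 39

Answer: [0, 15, 20, 18, 25, 28, 34, 39]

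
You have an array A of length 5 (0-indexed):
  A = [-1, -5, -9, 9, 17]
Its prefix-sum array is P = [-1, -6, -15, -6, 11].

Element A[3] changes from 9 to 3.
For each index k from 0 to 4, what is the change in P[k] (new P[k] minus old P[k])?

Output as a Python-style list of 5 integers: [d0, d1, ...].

Element change: A[3] 9 -> 3, delta = -6
For k < 3: P[k] unchanged, delta_P[k] = 0
For k >= 3: P[k] shifts by exactly -6
Delta array: [0, 0, 0, -6, -6]

Answer: [0, 0, 0, -6, -6]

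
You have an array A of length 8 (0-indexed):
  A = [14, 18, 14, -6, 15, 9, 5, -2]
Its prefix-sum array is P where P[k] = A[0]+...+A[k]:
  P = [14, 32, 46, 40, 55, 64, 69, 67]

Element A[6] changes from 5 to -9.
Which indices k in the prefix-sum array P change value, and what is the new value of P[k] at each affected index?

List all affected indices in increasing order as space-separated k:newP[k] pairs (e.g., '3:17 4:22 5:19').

P[k] = A[0] + ... + A[k]
P[k] includes A[6] iff k >= 6
Affected indices: 6, 7, ..., 7; delta = -14
  P[6]: 69 + -14 = 55
  P[7]: 67 + -14 = 53

Answer: 6:55 7:53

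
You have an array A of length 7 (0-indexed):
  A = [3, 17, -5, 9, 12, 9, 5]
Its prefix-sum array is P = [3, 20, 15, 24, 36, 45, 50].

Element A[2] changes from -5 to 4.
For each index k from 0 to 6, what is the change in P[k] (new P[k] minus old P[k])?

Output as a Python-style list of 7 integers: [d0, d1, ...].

Element change: A[2] -5 -> 4, delta = 9
For k < 2: P[k] unchanged, delta_P[k] = 0
For k >= 2: P[k] shifts by exactly 9
Delta array: [0, 0, 9, 9, 9, 9, 9]

Answer: [0, 0, 9, 9, 9, 9, 9]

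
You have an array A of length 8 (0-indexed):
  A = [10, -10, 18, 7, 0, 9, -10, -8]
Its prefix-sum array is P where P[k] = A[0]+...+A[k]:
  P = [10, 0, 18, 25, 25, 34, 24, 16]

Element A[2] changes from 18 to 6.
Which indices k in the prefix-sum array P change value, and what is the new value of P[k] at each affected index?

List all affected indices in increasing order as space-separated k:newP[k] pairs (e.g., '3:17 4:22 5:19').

P[k] = A[0] + ... + A[k]
P[k] includes A[2] iff k >= 2
Affected indices: 2, 3, ..., 7; delta = -12
  P[2]: 18 + -12 = 6
  P[3]: 25 + -12 = 13
  P[4]: 25 + -12 = 13
  P[5]: 34 + -12 = 22
  P[6]: 24 + -12 = 12
  P[7]: 16 + -12 = 4

Answer: 2:6 3:13 4:13 5:22 6:12 7:4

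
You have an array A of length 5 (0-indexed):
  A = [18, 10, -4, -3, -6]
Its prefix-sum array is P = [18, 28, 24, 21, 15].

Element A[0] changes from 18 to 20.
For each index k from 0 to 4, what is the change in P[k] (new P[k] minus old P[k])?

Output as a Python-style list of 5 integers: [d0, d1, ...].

Element change: A[0] 18 -> 20, delta = 2
For k < 0: P[k] unchanged, delta_P[k] = 0
For k >= 0: P[k] shifts by exactly 2
Delta array: [2, 2, 2, 2, 2]

Answer: [2, 2, 2, 2, 2]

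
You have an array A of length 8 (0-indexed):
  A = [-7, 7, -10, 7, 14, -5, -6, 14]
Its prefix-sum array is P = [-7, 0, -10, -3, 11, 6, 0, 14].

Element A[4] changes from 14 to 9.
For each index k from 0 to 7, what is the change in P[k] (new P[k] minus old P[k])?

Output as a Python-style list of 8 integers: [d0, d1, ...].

Answer: [0, 0, 0, 0, -5, -5, -5, -5]

Derivation:
Element change: A[4] 14 -> 9, delta = -5
For k < 4: P[k] unchanged, delta_P[k] = 0
For k >= 4: P[k] shifts by exactly -5
Delta array: [0, 0, 0, 0, -5, -5, -5, -5]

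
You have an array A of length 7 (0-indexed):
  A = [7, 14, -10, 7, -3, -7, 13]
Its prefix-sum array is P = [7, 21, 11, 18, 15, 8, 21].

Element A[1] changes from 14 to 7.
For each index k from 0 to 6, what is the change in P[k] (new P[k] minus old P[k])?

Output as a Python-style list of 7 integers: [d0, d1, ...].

Element change: A[1] 14 -> 7, delta = -7
For k < 1: P[k] unchanged, delta_P[k] = 0
For k >= 1: P[k] shifts by exactly -7
Delta array: [0, -7, -7, -7, -7, -7, -7]

Answer: [0, -7, -7, -7, -7, -7, -7]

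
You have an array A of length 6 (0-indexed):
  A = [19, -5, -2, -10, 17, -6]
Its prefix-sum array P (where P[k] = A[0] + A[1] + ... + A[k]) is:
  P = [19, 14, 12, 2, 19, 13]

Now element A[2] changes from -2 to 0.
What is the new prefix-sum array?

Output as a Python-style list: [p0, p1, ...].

Change: A[2] -2 -> 0, delta = 2
P[k] for k < 2: unchanged (A[2] not included)
P[k] for k >= 2: shift by delta = 2
  P[0] = 19 + 0 = 19
  P[1] = 14 + 0 = 14
  P[2] = 12 + 2 = 14
  P[3] = 2 + 2 = 4
  P[4] = 19 + 2 = 21
  P[5] = 13 + 2 = 15

Answer: [19, 14, 14, 4, 21, 15]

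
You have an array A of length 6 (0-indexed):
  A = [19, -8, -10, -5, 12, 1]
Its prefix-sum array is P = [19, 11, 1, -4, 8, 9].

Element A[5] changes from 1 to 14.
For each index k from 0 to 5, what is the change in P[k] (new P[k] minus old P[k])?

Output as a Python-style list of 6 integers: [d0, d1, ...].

Answer: [0, 0, 0, 0, 0, 13]

Derivation:
Element change: A[5] 1 -> 14, delta = 13
For k < 5: P[k] unchanged, delta_P[k] = 0
For k >= 5: P[k] shifts by exactly 13
Delta array: [0, 0, 0, 0, 0, 13]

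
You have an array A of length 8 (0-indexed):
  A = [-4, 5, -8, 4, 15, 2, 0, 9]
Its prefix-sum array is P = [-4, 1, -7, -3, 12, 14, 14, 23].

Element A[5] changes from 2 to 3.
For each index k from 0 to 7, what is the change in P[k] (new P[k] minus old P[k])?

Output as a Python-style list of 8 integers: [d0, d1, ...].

Answer: [0, 0, 0, 0, 0, 1, 1, 1]

Derivation:
Element change: A[5] 2 -> 3, delta = 1
For k < 5: P[k] unchanged, delta_P[k] = 0
For k >= 5: P[k] shifts by exactly 1
Delta array: [0, 0, 0, 0, 0, 1, 1, 1]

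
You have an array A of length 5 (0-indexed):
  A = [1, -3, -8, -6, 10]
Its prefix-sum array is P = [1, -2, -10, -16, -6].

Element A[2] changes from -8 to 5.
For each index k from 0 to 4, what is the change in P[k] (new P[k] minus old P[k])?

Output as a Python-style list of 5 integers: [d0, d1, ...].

Element change: A[2] -8 -> 5, delta = 13
For k < 2: P[k] unchanged, delta_P[k] = 0
For k >= 2: P[k] shifts by exactly 13
Delta array: [0, 0, 13, 13, 13]

Answer: [0, 0, 13, 13, 13]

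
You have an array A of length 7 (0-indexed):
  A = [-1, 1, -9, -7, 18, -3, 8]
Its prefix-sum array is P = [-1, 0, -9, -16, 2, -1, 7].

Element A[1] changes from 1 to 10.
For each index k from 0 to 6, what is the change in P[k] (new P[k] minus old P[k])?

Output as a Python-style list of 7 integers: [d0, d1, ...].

Answer: [0, 9, 9, 9, 9, 9, 9]

Derivation:
Element change: A[1] 1 -> 10, delta = 9
For k < 1: P[k] unchanged, delta_P[k] = 0
For k >= 1: P[k] shifts by exactly 9
Delta array: [0, 9, 9, 9, 9, 9, 9]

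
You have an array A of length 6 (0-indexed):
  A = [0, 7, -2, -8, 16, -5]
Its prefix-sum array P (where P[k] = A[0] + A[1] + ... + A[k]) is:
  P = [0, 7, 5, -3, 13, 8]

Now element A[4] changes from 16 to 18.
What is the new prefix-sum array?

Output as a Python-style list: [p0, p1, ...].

Change: A[4] 16 -> 18, delta = 2
P[k] for k < 4: unchanged (A[4] not included)
P[k] for k >= 4: shift by delta = 2
  P[0] = 0 + 0 = 0
  P[1] = 7 + 0 = 7
  P[2] = 5 + 0 = 5
  P[3] = -3 + 0 = -3
  P[4] = 13 + 2 = 15
  P[5] = 8 + 2 = 10

Answer: [0, 7, 5, -3, 15, 10]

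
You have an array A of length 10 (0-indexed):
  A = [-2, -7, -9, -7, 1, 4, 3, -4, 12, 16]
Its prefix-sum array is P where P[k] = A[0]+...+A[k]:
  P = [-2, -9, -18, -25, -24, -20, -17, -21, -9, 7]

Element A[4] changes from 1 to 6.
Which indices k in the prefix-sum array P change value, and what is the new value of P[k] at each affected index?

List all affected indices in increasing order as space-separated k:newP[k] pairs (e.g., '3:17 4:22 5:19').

P[k] = A[0] + ... + A[k]
P[k] includes A[4] iff k >= 4
Affected indices: 4, 5, ..., 9; delta = 5
  P[4]: -24 + 5 = -19
  P[5]: -20 + 5 = -15
  P[6]: -17 + 5 = -12
  P[7]: -21 + 5 = -16
  P[8]: -9 + 5 = -4
  P[9]: 7 + 5 = 12

Answer: 4:-19 5:-15 6:-12 7:-16 8:-4 9:12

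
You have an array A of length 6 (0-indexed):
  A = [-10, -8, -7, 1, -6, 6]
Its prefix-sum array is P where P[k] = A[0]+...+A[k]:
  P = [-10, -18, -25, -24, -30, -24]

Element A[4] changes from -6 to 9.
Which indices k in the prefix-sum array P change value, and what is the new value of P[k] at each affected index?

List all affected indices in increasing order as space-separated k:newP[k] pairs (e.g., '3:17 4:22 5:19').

Answer: 4:-15 5:-9

Derivation:
P[k] = A[0] + ... + A[k]
P[k] includes A[4] iff k >= 4
Affected indices: 4, 5, ..., 5; delta = 15
  P[4]: -30 + 15 = -15
  P[5]: -24 + 15 = -9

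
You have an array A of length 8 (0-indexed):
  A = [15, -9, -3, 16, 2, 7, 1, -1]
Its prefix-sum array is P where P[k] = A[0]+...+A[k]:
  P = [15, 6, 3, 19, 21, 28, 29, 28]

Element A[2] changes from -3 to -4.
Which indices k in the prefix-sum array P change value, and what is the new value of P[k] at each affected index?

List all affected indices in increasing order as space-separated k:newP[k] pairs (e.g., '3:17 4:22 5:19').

P[k] = A[0] + ... + A[k]
P[k] includes A[2] iff k >= 2
Affected indices: 2, 3, ..., 7; delta = -1
  P[2]: 3 + -1 = 2
  P[3]: 19 + -1 = 18
  P[4]: 21 + -1 = 20
  P[5]: 28 + -1 = 27
  P[6]: 29 + -1 = 28
  P[7]: 28 + -1 = 27

Answer: 2:2 3:18 4:20 5:27 6:28 7:27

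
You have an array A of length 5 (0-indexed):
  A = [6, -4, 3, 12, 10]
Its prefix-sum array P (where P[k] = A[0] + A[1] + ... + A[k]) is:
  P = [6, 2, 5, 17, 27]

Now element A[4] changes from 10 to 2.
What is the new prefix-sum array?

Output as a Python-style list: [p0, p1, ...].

Change: A[4] 10 -> 2, delta = -8
P[k] for k < 4: unchanged (A[4] not included)
P[k] for k >= 4: shift by delta = -8
  P[0] = 6 + 0 = 6
  P[1] = 2 + 0 = 2
  P[2] = 5 + 0 = 5
  P[3] = 17 + 0 = 17
  P[4] = 27 + -8 = 19

Answer: [6, 2, 5, 17, 19]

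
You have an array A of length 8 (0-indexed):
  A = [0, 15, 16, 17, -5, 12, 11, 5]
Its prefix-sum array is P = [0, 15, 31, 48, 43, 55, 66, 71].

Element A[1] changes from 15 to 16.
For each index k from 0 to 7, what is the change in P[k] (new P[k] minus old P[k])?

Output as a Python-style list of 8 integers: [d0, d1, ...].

Answer: [0, 1, 1, 1, 1, 1, 1, 1]

Derivation:
Element change: A[1] 15 -> 16, delta = 1
For k < 1: P[k] unchanged, delta_P[k] = 0
For k >= 1: P[k] shifts by exactly 1
Delta array: [0, 1, 1, 1, 1, 1, 1, 1]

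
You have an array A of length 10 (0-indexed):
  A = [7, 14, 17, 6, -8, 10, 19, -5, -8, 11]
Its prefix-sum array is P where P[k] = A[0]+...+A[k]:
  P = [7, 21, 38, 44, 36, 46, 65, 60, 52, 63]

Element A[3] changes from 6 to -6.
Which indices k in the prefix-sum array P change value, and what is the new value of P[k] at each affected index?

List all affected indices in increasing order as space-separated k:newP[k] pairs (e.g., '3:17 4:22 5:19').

Answer: 3:32 4:24 5:34 6:53 7:48 8:40 9:51

Derivation:
P[k] = A[0] + ... + A[k]
P[k] includes A[3] iff k >= 3
Affected indices: 3, 4, ..., 9; delta = -12
  P[3]: 44 + -12 = 32
  P[4]: 36 + -12 = 24
  P[5]: 46 + -12 = 34
  P[6]: 65 + -12 = 53
  P[7]: 60 + -12 = 48
  P[8]: 52 + -12 = 40
  P[9]: 63 + -12 = 51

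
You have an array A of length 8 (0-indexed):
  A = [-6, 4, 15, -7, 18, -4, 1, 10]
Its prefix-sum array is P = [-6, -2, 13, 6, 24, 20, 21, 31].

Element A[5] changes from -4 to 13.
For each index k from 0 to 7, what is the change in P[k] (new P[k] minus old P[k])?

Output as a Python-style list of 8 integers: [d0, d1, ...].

Element change: A[5] -4 -> 13, delta = 17
For k < 5: P[k] unchanged, delta_P[k] = 0
For k >= 5: P[k] shifts by exactly 17
Delta array: [0, 0, 0, 0, 0, 17, 17, 17]

Answer: [0, 0, 0, 0, 0, 17, 17, 17]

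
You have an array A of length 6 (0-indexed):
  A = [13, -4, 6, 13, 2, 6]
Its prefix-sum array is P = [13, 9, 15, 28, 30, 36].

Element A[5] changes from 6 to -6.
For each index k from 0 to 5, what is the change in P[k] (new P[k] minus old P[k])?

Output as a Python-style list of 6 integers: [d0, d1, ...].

Element change: A[5] 6 -> -6, delta = -12
For k < 5: P[k] unchanged, delta_P[k] = 0
For k >= 5: P[k] shifts by exactly -12
Delta array: [0, 0, 0, 0, 0, -12]

Answer: [0, 0, 0, 0, 0, -12]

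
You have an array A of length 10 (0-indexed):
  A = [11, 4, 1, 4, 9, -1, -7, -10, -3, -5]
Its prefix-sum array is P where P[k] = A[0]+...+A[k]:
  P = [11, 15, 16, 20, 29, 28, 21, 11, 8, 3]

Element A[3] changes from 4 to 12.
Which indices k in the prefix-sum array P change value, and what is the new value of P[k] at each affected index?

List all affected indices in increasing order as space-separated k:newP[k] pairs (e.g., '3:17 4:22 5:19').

P[k] = A[0] + ... + A[k]
P[k] includes A[3] iff k >= 3
Affected indices: 3, 4, ..., 9; delta = 8
  P[3]: 20 + 8 = 28
  P[4]: 29 + 8 = 37
  P[5]: 28 + 8 = 36
  P[6]: 21 + 8 = 29
  P[7]: 11 + 8 = 19
  P[8]: 8 + 8 = 16
  P[9]: 3 + 8 = 11

Answer: 3:28 4:37 5:36 6:29 7:19 8:16 9:11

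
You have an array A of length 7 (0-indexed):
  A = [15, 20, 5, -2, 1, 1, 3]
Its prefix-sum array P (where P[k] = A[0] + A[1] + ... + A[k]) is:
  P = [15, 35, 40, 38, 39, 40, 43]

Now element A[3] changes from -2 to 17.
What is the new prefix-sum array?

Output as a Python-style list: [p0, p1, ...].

Change: A[3] -2 -> 17, delta = 19
P[k] for k < 3: unchanged (A[3] not included)
P[k] for k >= 3: shift by delta = 19
  P[0] = 15 + 0 = 15
  P[1] = 35 + 0 = 35
  P[2] = 40 + 0 = 40
  P[3] = 38 + 19 = 57
  P[4] = 39 + 19 = 58
  P[5] = 40 + 19 = 59
  P[6] = 43 + 19 = 62

Answer: [15, 35, 40, 57, 58, 59, 62]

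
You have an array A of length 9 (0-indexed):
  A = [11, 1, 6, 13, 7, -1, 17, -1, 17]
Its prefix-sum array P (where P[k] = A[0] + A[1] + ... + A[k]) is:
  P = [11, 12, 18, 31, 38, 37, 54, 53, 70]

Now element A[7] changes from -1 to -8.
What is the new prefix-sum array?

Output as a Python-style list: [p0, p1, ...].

Answer: [11, 12, 18, 31, 38, 37, 54, 46, 63]

Derivation:
Change: A[7] -1 -> -8, delta = -7
P[k] for k < 7: unchanged (A[7] not included)
P[k] for k >= 7: shift by delta = -7
  P[0] = 11 + 0 = 11
  P[1] = 12 + 0 = 12
  P[2] = 18 + 0 = 18
  P[3] = 31 + 0 = 31
  P[4] = 38 + 0 = 38
  P[5] = 37 + 0 = 37
  P[6] = 54 + 0 = 54
  P[7] = 53 + -7 = 46
  P[8] = 70 + -7 = 63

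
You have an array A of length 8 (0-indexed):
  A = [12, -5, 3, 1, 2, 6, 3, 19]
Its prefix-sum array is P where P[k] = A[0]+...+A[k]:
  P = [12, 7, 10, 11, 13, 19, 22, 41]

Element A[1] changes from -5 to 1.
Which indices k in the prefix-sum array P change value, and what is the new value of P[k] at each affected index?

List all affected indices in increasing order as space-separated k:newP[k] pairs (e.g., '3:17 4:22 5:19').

P[k] = A[0] + ... + A[k]
P[k] includes A[1] iff k >= 1
Affected indices: 1, 2, ..., 7; delta = 6
  P[1]: 7 + 6 = 13
  P[2]: 10 + 6 = 16
  P[3]: 11 + 6 = 17
  P[4]: 13 + 6 = 19
  P[5]: 19 + 6 = 25
  P[6]: 22 + 6 = 28
  P[7]: 41 + 6 = 47

Answer: 1:13 2:16 3:17 4:19 5:25 6:28 7:47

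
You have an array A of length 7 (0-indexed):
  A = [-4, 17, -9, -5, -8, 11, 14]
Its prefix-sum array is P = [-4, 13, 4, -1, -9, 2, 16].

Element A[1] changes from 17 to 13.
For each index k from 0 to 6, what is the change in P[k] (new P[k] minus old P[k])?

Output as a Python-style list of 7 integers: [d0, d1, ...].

Answer: [0, -4, -4, -4, -4, -4, -4]

Derivation:
Element change: A[1] 17 -> 13, delta = -4
For k < 1: P[k] unchanged, delta_P[k] = 0
For k >= 1: P[k] shifts by exactly -4
Delta array: [0, -4, -4, -4, -4, -4, -4]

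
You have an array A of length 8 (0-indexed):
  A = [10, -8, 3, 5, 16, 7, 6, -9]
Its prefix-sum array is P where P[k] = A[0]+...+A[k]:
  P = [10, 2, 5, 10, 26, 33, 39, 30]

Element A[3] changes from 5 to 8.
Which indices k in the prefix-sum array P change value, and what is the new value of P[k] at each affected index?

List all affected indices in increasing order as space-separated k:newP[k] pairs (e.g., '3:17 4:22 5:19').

P[k] = A[0] + ... + A[k]
P[k] includes A[3] iff k >= 3
Affected indices: 3, 4, ..., 7; delta = 3
  P[3]: 10 + 3 = 13
  P[4]: 26 + 3 = 29
  P[5]: 33 + 3 = 36
  P[6]: 39 + 3 = 42
  P[7]: 30 + 3 = 33

Answer: 3:13 4:29 5:36 6:42 7:33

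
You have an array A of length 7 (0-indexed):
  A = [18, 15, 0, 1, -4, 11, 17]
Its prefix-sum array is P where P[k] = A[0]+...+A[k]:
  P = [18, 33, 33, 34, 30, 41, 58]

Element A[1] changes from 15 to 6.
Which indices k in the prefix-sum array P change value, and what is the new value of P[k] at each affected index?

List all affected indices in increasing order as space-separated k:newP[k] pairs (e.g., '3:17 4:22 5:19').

Answer: 1:24 2:24 3:25 4:21 5:32 6:49

Derivation:
P[k] = A[0] + ... + A[k]
P[k] includes A[1] iff k >= 1
Affected indices: 1, 2, ..., 6; delta = -9
  P[1]: 33 + -9 = 24
  P[2]: 33 + -9 = 24
  P[3]: 34 + -9 = 25
  P[4]: 30 + -9 = 21
  P[5]: 41 + -9 = 32
  P[6]: 58 + -9 = 49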